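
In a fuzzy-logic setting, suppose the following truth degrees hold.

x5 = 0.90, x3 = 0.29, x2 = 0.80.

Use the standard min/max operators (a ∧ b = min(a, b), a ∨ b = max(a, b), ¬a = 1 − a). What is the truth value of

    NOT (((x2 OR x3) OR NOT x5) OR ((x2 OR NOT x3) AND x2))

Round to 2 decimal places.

x2 OR x3 = max(a, b) on (0.80, 0.29) = 0.80
NOT x5 = 1 − 0.90 = 0.10
(x2 OR x3) OR NOT x5 = max(a, b) on (0.80, 0.10) = 0.80
NOT x3 = 1 − 0.29 = 0.71
x2 OR NOT x3 = max(a, b) on (0.80, 0.71) = 0.80
(x2 OR NOT x3) AND x2 = min(a, b) on (0.80, 0.80) = 0.80
((x2 OR x3) OR NOT x5) OR ((x2 OR NOT x3) AND x2) = max(a, b) on (0.80, 0.80) = 0.80
NOT (((x2 OR x3) OR NOT x5) OR ((x2 OR NOT x3) AND x2)) = 1 − 0.80 = 0.20

0.20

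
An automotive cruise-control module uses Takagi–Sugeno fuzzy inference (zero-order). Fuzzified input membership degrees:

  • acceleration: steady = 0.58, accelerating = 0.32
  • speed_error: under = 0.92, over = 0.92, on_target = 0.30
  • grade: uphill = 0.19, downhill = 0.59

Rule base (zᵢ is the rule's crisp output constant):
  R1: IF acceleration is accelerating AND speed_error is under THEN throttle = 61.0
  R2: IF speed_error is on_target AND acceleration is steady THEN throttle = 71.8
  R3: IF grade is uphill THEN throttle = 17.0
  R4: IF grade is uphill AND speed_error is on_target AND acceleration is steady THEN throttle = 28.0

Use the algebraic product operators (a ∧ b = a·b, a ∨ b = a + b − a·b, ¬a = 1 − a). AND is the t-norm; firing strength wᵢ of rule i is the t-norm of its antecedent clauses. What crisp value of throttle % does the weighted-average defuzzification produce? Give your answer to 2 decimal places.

50.05

R1 (z=61.0): accelerating=0.32, under=0.92; AND[a·b] → w = 0.2944
R2 (z=71.8): on_target=0.30, steady=0.58; AND[a·b] → w = 0.1740
R3 (z=17.0): uphill=0.19 → w = 0.1900
R4 (z=28.0): uphill=0.19, on_target=0.30, steady=0.58; AND[a·b] → w = 0.0331
Weighted average = (0.2944·61.0 + 0.1740·71.8 + 0.1900·17.0 + 0.0331·28.0) / (0.2944 + 0.1740 + 0.1900 + 0.0331)
  = 34.6073 / 0.6915 = 50.05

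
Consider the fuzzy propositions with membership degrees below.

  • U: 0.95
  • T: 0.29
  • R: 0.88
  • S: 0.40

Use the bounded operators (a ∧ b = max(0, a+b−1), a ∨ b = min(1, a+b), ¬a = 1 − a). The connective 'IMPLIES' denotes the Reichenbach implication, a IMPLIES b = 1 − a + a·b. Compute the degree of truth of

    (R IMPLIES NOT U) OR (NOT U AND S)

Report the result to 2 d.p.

NOT U = 1 − 0.95 = 0.05
R IMPLIES NOT U  [Reichenbach: 1 − a + a·b] with a=0.88, b=0.05 → 0.16
NOT U = 1 − 0.95 = 0.05
NOT U AND S = max(0, a+b−1) on (0.05, 0.40) = 0.00
(R IMPLIES NOT U) OR (NOT U AND S) = min(1, a+b) on (0.16, 0.00) = 0.16

0.16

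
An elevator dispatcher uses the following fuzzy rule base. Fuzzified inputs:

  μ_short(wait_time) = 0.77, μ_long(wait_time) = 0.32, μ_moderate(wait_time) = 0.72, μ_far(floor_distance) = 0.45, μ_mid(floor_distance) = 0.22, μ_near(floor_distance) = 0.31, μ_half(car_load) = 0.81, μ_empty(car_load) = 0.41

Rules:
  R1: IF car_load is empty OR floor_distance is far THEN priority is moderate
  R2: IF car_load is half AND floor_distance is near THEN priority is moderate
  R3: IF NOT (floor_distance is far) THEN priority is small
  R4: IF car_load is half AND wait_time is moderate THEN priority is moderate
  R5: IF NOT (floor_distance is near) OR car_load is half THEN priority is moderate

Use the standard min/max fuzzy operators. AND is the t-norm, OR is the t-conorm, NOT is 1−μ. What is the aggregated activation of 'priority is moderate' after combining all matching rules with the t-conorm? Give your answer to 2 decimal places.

0.81

R1: empty=0.41, far=0.45; OR[max(a, b)] → w = 0.45
R2: half=0.81, near=0.31; AND[min(a, b)] → w = 0.31
R3: ¬far=1−0.45=0.55 → w = 0.55
R4: half=0.81, moderate=0.72; AND[min(a, b)] → w = 0.72
R5: ¬near=1−0.31=0.69, half=0.81; OR[max(a, b)] → w = 0.81
Rules with consequent 'moderate': {R1, R2, R4, R5} → strengths 0.45, 0.31, 0.72, 0.81
Aggregate via t-conorm [max(a, b)]: 0.81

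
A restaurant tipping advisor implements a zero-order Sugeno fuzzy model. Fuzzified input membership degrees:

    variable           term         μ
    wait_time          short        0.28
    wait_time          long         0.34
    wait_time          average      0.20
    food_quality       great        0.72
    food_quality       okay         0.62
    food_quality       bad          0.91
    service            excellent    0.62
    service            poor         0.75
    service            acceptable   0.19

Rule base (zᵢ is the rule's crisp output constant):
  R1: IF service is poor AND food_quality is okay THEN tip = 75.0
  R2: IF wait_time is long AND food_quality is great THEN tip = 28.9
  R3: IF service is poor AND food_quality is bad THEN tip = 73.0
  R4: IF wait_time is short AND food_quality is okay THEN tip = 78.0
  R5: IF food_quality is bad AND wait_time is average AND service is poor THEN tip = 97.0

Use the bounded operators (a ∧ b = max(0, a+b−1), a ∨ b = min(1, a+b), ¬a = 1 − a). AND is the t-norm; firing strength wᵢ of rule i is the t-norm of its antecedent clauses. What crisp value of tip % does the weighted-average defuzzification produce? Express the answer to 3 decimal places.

R1 (z=75.0): poor=0.75, okay=0.62; AND[max(0, a+b−1)] → w = 0.37
R2 (z=28.9): long=0.34, great=0.72; AND[max(0, a+b−1)] → w = 0.06
R3 (z=73.0): poor=0.75, bad=0.91; AND[max(0, a+b−1)] → w = 0.66
R4 (z=78.0): short=0.28, okay=0.62; AND[max(0, a+b−1)] → w = 0.00
R5 (z=97.0): bad=0.91, average=0.20, poor=0.75; AND[max(0, a+b−1)] → w = 0.00
Weighted average = (0.37·75.0 + 0.06·28.9 + 0.66·73.0 + 0.00·78.0 + 0.00·97.0) / (0.37 + 0.06 + 0.66 + 0.00 + 0.00)
  = 77.6640 / 1.0900 = 71.251

71.251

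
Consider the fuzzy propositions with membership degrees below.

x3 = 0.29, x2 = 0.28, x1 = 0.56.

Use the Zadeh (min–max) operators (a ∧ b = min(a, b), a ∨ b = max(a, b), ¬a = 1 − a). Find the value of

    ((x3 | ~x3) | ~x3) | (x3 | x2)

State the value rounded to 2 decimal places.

~x3 = 1 − 0.29 = 0.71
x3 | ~x3 = max(a, b) on (0.29, 0.71) = 0.71
~x3 = 1 − 0.29 = 0.71
(x3 | ~x3) | ~x3 = max(a, b) on (0.71, 0.71) = 0.71
x3 | x2 = max(a, b) on (0.29, 0.28) = 0.29
((x3 | ~x3) | ~x3) | (x3 | x2) = max(a, b) on (0.71, 0.29) = 0.71

0.71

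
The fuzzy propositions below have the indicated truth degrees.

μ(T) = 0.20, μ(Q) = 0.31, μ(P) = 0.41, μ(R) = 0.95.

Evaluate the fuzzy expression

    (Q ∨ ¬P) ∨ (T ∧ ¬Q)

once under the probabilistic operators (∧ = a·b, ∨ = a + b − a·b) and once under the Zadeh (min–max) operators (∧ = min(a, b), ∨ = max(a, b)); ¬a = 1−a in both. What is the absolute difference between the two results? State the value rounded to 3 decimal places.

0.166

Under probabilistic:
  ¬P = 1 − 0.4100 = 0.5900
  Q ∨ ¬P = a + b − a·b on (0.3100, 0.5900) = 0.7171
  ¬Q = 1 − 0.3100 = 0.6900
  T ∧ ¬Q = a·b on (0.2000, 0.6900) = 0.1380
  (Q ∨ ¬P) ∨ (T ∧ ¬Q) = a + b − a·b on (0.7171, 0.1380) = 0.7561
  → value = 0.7561
Under Zadeh (min–max):
  ¬P = 1 − 0.41 = 0.59
  Q ∨ ¬P = max(a, b) on (0.31, 0.59) = 0.59
  ¬Q = 1 − 0.31 = 0.69
  T ∧ ¬Q = min(a, b) on (0.20, 0.69) = 0.20
  (Q ∨ ¬P) ∨ (T ∧ ¬Q) = max(a, b) on (0.59, 0.20) = 0.59
  → value = 0.5900
|0.7561 − 0.5900| = 0.166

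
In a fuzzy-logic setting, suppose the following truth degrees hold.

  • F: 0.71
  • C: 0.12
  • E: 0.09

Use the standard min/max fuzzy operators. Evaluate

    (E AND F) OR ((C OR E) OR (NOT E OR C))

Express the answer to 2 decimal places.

0.91

E AND F = min(a, b) on (0.09, 0.71) = 0.09
C OR E = max(a, b) on (0.12, 0.09) = 0.12
NOT E = 1 − 0.09 = 0.91
NOT E OR C = max(a, b) on (0.91, 0.12) = 0.91
(C OR E) OR (NOT E OR C) = max(a, b) on (0.12, 0.91) = 0.91
(E AND F) OR ((C OR E) OR (NOT E OR C)) = max(a, b) on (0.09, 0.91) = 0.91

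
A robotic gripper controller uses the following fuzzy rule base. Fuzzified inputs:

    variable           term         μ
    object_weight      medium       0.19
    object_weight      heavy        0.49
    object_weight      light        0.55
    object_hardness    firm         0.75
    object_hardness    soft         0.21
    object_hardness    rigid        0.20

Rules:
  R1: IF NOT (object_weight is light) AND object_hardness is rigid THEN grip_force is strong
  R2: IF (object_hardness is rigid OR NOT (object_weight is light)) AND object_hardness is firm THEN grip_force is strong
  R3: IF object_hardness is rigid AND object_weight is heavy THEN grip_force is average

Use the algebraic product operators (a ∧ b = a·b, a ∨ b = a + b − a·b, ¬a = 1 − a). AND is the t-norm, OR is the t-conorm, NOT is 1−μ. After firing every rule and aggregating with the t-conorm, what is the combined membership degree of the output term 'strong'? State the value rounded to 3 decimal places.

R1: ¬light=1−0.55=0.45, rigid=0.20; AND[a·b] → w = 0.0900
R2: (rigid=0.20 OR ¬light=1−0.55=0.45) = 0.5600; AND[a·b] with firm=0.75 → w = 0.4200
R3: rigid=0.20, heavy=0.49; AND[a·b] → w = 0.0980
Rules with consequent 'strong': {R1, R2} → strengths 0.0900, 0.4200
Aggregate via t-conorm [a + b − a·b]: 0.4722

0.472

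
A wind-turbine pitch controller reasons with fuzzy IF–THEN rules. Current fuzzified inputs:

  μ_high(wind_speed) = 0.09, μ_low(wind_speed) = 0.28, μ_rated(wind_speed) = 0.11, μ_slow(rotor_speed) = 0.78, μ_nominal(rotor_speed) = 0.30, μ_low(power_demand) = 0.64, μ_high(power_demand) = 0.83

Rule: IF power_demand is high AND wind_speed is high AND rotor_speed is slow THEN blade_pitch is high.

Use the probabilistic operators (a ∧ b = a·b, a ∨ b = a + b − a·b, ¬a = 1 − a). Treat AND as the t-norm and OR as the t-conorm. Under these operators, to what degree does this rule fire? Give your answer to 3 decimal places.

0.058

firing strength: high=0.83, high=0.09, slow=0.78; AND[a·b] → w = 0.0583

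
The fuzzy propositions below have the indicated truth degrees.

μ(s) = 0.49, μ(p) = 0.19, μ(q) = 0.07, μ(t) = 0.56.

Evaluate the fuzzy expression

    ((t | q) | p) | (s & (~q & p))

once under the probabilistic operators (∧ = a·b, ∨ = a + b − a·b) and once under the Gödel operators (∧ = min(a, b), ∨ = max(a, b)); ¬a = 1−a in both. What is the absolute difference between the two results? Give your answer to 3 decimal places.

Under probabilistic:
  t | q = a + b − a·b on (0.5600, 0.0700) = 0.5908
  (t | q) | p = a + b − a·b on (0.5908, 0.1900) = 0.6685
  ~q = 1 − 0.0700 = 0.9300
  ~q & p = a·b on (0.9300, 0.1900) = 0.1767
  s & (~q & p) = a·b on (0.4900, 0.1767) = 0.0866
  ((t | q) | p) | (s & (~q & p)) = a + b − a·b on (0.6685, 0.0866) = 0.6972
  → value = 0.6972
Under Gödel:
  t | q = max(a, b) on (0.56, 0.07) = 0.56
  (t | q) | p = max(a, b) on (0.56, 0.19) = 0.56
  ~q = 1 − 0.07 = 0.93
  ~q & p = min(a, b) on (0.93, 0.19) = 0.19
  s & (~q & p) = min(a, b) on (0.49, 0.19) = 0.19
  ((t | q) | p) | (s & (~q & p)) = max(a, b) on (0.56, 0.19) = 0.56
  → value = 0.5600
|0.6972 − 0.5600| = 0.137

0.137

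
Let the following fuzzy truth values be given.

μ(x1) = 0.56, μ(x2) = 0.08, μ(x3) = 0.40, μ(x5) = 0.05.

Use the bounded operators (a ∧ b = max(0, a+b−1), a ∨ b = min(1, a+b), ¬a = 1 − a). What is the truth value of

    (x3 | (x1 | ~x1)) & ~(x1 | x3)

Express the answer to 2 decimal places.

~x1 = 1 − 0.56 = 0.44
x1 | ~x1 = min(1, a+b) on (0.56, 0.44) = 1.00
x3 | (x1 | ~x1) = min(1, a+b) on (0.40, 1.00) = 1.00
x1 | x3 = min(1, a+b) on (0.56, 0.40) = 0.96
~(x1 | x3) = 1 − 0.96 = 0.04
(x3 | (x1 | ~x1)) & ~(x1 | x3) = max(0, a+b−1) on (1.00, 0.04) = 0.04

0.04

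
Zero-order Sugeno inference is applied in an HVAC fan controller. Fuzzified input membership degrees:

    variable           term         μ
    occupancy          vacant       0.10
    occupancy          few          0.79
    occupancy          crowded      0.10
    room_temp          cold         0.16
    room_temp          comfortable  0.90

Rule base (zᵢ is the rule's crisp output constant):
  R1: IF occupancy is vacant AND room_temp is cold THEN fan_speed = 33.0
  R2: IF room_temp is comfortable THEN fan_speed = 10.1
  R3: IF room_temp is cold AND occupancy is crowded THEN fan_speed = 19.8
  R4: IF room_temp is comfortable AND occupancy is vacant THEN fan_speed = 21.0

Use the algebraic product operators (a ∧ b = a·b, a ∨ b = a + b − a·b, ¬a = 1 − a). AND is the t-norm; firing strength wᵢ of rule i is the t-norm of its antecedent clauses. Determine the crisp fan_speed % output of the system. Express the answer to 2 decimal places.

11.57

R1 (z=33.0): vacant=0.10, cold=0.16; AND[a·b] → w = 0.0160
R2 (z=10.1): comfortable=0.90 → w = 0.9000
R3 (z=19.8): cold=0.16, crowded=0.10; AND[a·b] → w = 0.0160
R4 (z=21.0): comfortable=0.90, vacant=0.10; AND[a·b] → w = 0.0900
Weighted average = (0.0160·33.0 + 0.9000·10.1 + 0.0160·19.8 + 0.0900·21.0) / (0.0160 + 0.9000 + 0.0160 + 0.0900)
  = 11.8248 / 1.0220 = 11.57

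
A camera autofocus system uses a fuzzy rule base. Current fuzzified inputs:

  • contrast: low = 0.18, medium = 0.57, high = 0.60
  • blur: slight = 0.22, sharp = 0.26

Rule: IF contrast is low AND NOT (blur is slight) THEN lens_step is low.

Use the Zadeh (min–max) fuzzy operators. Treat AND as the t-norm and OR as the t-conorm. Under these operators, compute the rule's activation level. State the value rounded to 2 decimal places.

0.18

firing strength: low=0.18, ¬slight=1−0.22=0.78; AND[min(a, b)] → w = 0.18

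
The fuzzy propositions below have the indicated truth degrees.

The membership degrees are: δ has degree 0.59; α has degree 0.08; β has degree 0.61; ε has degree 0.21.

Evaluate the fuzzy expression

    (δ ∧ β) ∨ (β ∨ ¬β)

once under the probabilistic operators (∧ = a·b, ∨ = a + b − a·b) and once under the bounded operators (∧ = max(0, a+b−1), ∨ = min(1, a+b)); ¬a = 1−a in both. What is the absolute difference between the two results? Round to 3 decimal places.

0.152

Under probabilistic:
  δ ∧ β = a·b on (0.5900, 0.6100) = 0.3599
  ¬β = 1 − 0.6100 = 0.3900
  β ∨ ¬β = a + b − a·b on (0.6100, 0.3900) = 0.7621
  (δ ∧ β) ∨ (β ∨ ¬β) = a + b − a·b on (0.3599, 0.7621) = 0.8477
  → value = 0.8477
Under bounded:
  δ ∧ β = max(0, a+b−1) on (0.59, 0.61) = 0.20
  ¬β = 1 − 0.61 = 0.39
  β ∨ ¬β = min(1, a+b) on (0.61, 0.39) = 1.00
  (δ ∧ β) ∨ (β ∨ ¬β) = min(1, a+b) on (0.20, 1.00) = 1.00
  → value = 1.0000
|0.8477 − 1.0000| = 0.152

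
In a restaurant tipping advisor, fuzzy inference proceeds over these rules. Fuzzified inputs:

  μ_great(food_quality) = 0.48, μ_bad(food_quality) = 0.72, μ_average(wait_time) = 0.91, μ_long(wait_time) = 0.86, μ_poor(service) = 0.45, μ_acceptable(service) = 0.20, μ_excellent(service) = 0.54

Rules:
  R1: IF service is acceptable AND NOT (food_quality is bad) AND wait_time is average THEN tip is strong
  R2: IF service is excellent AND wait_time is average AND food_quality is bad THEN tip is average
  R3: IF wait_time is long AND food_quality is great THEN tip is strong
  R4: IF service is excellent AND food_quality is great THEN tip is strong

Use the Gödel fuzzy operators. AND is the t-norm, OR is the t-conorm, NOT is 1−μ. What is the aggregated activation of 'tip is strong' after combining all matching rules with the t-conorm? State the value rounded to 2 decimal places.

R1: acceptable=0.20, ¬bad=1−0.72=0.28, average=0.91; AND[min(a, b)] → w = 0.20
R2: excellent=0.54, average=0.91, bad=0.72; AND[min(a, b)] → w = 0.54
R3: long=0.86, great=0.48; AND[min(a, b)] → w = 0.48
R4: excellent=0.54, great=0.48; AND[min(a, b)] → w = 0.48
Rules with consequent 'strong': {R1, R3, R4} → strengths 0.20, 0.48, 0.48
Aggregate via t-conorm [max(a, b)]: 0.48

0.48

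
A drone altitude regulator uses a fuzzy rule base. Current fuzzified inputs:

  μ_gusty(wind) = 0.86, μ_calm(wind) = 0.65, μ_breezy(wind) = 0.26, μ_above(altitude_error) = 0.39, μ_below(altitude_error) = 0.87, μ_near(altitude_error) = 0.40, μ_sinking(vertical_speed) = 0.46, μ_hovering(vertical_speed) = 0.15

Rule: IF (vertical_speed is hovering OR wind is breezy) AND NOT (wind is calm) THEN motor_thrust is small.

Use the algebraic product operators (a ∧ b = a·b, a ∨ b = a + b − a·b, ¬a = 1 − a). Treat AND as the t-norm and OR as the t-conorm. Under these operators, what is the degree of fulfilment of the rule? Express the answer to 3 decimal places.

0.130

firing strength: (hovering=0.15 OR breezy=0.26) = 0.3710; AND[a·b] with ¬calm=1−0.65=0.35 → w = 0.1299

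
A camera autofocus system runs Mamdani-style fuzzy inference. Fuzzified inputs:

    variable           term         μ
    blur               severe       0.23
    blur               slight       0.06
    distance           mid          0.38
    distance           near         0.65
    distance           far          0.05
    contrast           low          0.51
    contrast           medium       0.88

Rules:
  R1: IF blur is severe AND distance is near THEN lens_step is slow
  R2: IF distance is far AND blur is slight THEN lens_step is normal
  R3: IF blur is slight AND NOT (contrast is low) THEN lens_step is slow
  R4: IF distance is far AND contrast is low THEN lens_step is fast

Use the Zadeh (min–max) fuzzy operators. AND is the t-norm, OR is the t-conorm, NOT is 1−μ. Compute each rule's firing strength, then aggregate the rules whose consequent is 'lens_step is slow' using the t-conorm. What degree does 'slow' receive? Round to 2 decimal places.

R1: severe=0.23, near=0.65; AND[min(a, b)] → w = 0.23
R2: far=0.05, slight=0.06; AND[min(a, b)] → w = 0.05
R3: slight=0.06, ¬low=1−0.51=0.49; AND[min(a, b)] → w = 0.06
R4: far=0.05, low=0.51; AND[min(a, b)] → w = 0.05
Rules with consequent 'slow': {R1, R3} → strengths 0.23, 0.06
Aggregate via t-conorm [max(a, b)]: 0.23

0.23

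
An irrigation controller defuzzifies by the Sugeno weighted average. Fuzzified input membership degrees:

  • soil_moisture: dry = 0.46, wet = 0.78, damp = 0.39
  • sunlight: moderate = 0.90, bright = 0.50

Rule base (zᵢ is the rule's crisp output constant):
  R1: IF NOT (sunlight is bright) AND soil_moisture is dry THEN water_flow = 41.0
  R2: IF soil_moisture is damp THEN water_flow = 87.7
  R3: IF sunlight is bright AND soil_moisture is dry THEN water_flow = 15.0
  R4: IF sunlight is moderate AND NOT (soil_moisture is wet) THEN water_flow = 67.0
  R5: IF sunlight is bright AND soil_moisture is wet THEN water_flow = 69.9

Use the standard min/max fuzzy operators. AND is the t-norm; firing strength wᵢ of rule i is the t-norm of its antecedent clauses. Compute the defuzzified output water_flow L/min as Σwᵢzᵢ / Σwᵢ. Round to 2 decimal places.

R1 (z=41.0): ¬bright=1−0.50=0.50, dry=0.46; AND[min(a, b)] → w = 0.46
R2 (z=87.7): damp=0.39 → w = 0.39
R3 (z=15.0): bright=0.50, dry=0.46; AND[min(a, b)] → w = 0.46
R4 (z=67.0): moderate=0.90, ¬wet=1−0.78=0.22; AND[min(a, b)] → w = 0.22
R5 (z=69.9): bright=0.50, wet=0.78; AND[min(a, b)] → w = 0.50
Weighted average = (0.46·41.0 + 0.39·87.7 + 0.46·15.0 + 0.22·67.0 + 0.50·69.9) / (0.46 + 0.39 + 0.46 + 0.22 + 0.50)
  = 109.6530 / 2.0300 = 54.02

54.02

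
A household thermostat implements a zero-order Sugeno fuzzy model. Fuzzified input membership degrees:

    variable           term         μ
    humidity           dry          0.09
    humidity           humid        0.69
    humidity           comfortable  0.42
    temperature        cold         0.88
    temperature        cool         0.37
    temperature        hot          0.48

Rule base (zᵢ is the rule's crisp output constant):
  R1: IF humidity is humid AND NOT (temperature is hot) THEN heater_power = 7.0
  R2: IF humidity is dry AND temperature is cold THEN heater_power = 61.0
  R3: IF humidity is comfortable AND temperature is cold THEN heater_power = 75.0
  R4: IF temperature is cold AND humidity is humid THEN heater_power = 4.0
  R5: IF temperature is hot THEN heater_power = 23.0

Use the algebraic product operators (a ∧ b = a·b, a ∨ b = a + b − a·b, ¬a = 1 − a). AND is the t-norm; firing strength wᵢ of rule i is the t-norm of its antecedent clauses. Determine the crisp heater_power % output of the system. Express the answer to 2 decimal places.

25.61

R1 (z=7.0): humid=0.69, ¬hot=1−0.48=0.52; AND[a·b] → w = 0.3588
R2 (z=61.0): dry=0.09, cold=0.88; AND[a·b] → w = 0.0792
R3 (z=75.0): comfortable=0.42, cold=0.88; AND[a·b] → w = 0.3696
R4 (z=4.0): cold=0.88, humid=0.69; AND[a·b] → w = 0.6072
R5 (z=23.0): hot=0.48 → w = 0.4800
Weighted average = (0.3588·7.0 + 0.0792·61.0 + 0.3696·75.0 + 0.6072·4.0 + 0.4800·23.0) / (0.3588 + 0.0792 + 0.3696 + 0.6072 + 0.4800)
  = 48.5316 / 1.8948 = 25.61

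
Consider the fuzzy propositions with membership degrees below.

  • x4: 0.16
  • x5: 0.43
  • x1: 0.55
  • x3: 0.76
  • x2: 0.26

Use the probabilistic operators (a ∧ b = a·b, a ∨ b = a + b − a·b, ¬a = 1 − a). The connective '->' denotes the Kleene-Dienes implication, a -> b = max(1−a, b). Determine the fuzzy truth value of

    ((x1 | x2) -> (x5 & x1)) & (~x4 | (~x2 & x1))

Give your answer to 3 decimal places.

0.301

x1 | x2 = a + b − a·b on (0.5500, 0.2600) = 0.6670
x5 & x1 = a·b on (0.4300, 0.5500) = 0.2365
(x1 | x2) -> (x5 & x1)  [Kleene-Dienes: max(1−a, b)] with a=0.6670, b=0.2365 → 0.3330
~x4 = 1 − 0.1600 = 0.8400
~x2 = 1 − 0.2600 = 0.7400
~x2 & x1 = a·b on (0.7400, 0.5500) = 0.4070
~x4 | (~x2 & x1) = a + b − a·b on (0.8400, 0.4070) = 0.9051
((x1 | x2) -> (x5 & x1)) & (~x4 | (~x2 & x1)) = a·b on (0.3330, 0.9051) = 0.3014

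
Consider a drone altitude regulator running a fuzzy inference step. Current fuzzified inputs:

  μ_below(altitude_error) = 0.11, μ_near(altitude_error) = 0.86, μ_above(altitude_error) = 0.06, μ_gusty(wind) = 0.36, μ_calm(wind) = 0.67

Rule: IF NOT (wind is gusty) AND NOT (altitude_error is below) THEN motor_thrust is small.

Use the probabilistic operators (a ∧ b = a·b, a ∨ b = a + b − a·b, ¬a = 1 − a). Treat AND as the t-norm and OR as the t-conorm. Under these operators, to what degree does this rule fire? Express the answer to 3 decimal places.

0.570

firing strength: ¬gusty=1−0.36=0.64, ¬below=1−0.11=0.89; AND[a·b] → w = 0.5696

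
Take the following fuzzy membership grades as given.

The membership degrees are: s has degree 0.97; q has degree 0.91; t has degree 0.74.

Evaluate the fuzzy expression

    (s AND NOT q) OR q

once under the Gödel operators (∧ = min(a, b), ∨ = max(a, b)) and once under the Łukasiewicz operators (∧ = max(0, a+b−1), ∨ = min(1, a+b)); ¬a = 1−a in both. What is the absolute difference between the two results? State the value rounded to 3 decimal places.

0.060

Under Gödel:
  NOT q = 1 − 0.91 = 0.09
  s AND NOT q = min(a, b) on (0.97, 0.09) = 0.09
  (s AND NOT q) OR q = max(a, b) on (0.09, 0.91) = 0.91
  → value = 0.9100
Under Łukasiewicz:
  NOT q = 1 − 0.91 = 0.09
  s AND NOT q = max(0, a+b−1) on (0.97, 0.09) = 0.06
  (s AND NOT q) OR q = min(1, a+b) on (0.06, 0.91) = 0.97
  → value = 0.9700
|0.9100 − 0.9700| = 0.060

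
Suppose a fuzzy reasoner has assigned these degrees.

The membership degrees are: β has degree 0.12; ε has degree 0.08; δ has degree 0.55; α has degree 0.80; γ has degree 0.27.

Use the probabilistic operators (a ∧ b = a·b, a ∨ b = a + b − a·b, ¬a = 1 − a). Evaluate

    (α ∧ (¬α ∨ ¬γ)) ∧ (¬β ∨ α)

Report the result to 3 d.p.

0.612

¬α = 1 − 0.8000 = 0.2000
¬γ = 1 − 0.2700 = 0.7300
¬α ∨ ¬γ = a + b − a·b on (0.2000, 0.7300) = 0.7840
α ∧ (¬α ∨ ¬γ) = a·b on (0.8000, 0.7840) = 0.6272
¬β = 1 − 0.1200 = 0.8800
¬β ∨ α = a + b − a·b on (0.8800, 0.8000) = 0.9760
(α ∧ (¬α ∨ ¬γ)) ∧ (¬β ∨ α) = a·b on (0.6272, 0.9760) = 0.6121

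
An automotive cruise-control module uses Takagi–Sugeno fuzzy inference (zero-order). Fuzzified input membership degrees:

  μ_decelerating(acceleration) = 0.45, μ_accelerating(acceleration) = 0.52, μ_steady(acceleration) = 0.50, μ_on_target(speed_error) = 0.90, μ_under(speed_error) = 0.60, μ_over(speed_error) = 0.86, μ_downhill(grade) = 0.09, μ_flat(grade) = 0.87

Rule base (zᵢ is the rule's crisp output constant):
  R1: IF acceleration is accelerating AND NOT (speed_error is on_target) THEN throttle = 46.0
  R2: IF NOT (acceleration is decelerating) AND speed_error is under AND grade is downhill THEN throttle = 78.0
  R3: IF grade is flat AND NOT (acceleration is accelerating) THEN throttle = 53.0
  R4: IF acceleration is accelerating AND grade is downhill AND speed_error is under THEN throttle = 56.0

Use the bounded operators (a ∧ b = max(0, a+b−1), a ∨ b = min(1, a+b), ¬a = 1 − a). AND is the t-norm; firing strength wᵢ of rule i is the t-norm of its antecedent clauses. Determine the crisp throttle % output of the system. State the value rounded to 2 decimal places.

53.00

R1 (z=46.0): accelerating=0.52, ¬on_target=1−0.90=0.10; AND[max(0, a+b−1)] → w = 0.00
R2 (z=78.0): ¬decelerating=1−0.45=0.55, under=0.60, downhill=0.09; AND[max(0, a+b−1)] → w = 0.00
R3 (z=53.0): flat=0.87, ¬accelerating=1−0.52=0.48; AND[max(0, a+b−1)] → w = 0.35
R4 (z=56.0): accelerating=0.52, downhill=0.09, under=0.60; AND[max(0, a+b−1)] → w = 0.00
Weighted average = (0.00·46.0 + 0.00·78.0 + 0.35·53.0 + 0.00·56.0) / (0.00 + 0.00 + 0.35 + 0.00)
  = 18.5500 / 0.3500 = 53.00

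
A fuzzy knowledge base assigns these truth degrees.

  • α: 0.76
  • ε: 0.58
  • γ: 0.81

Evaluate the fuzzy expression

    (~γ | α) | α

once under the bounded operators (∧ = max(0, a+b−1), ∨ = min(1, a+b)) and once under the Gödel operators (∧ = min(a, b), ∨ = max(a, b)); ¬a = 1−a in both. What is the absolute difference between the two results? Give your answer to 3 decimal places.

0.240

Under bounded:
  ~γ = 1 − 0.81 = 0.19
  ~γ | α = min(1, a+b) on (0.19, 0.76) = 0.95
  (~γ | α) | α = min(1, a+b) on (0.95, 0.76) = 1.00
  → value = 1.0000
Under Gödel:
  ~γ = 1 − 0.81 = 0.19
  ~γ | α = max(a, b) on (0.19, 0.76) = 0.76
  (~γ | α) | α = max(a, b) on (0.76, 0.76) = 0.76
  → value = 0.7600
|1.0000 − 0.7600| = 0.240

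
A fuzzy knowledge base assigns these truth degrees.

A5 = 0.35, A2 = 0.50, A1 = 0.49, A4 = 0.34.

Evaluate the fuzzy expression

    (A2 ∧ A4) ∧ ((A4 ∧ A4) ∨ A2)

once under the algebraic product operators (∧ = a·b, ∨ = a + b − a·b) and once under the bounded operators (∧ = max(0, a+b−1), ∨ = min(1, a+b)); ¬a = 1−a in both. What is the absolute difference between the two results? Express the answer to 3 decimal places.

0.095

Under algebraic product:
  A2 ∧ A4 = a·b on (0.5000, 0.3400) = 0.1700
  A4 ∧ A4 = a·b on (0.3400, 0.3400) = 0.1156
  (A4 ∧ A4) ∨ A2 = a + b − a·b on (0.1156, 0.5000) = 0.5578
  (A2 ∧ A4) ∧ ((A4 ∧ A4) ∨ A2) = a·b on (0.1700, 0.5578) = 0.0948
  → value = 0.0948
Under bounded:
  A2 ∧ A4 = max(0, a+b−1) on (0.50, 0.34) = 0.00
  A4 ∧ A4 = max(0, a+b−1) on (0.34, 0.34) = 0.00
  (A4 ∧ A4) ∨ A2 = min(1, a+b) on (0.00, 0.50) = 0.50
  (A2 ∧ A4) ∧ ((A4 ∧ A4) ∨ A2) = max(0, a+b−1) on (0.00, 0.50) = 0.00
  → value = 0.0000
|0.0948 − 0.0000| = 0.095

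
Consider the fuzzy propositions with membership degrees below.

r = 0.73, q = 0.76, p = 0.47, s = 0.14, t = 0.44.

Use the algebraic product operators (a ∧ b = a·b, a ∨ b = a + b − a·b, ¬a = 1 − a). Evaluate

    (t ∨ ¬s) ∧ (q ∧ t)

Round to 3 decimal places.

¬s = 1 − 0.1400 = 0.8600
t ∨ ¬s = a + b − a·b on (0.4400, 0.8600) = 0.9216
q ∧ t = a·b on (0.7600, 0.4400) = 0.3344
(t ∨ ¬s) ∧ (q ∧ t) = a·b on (0.9216, 0.3344) = 0.3082

0.308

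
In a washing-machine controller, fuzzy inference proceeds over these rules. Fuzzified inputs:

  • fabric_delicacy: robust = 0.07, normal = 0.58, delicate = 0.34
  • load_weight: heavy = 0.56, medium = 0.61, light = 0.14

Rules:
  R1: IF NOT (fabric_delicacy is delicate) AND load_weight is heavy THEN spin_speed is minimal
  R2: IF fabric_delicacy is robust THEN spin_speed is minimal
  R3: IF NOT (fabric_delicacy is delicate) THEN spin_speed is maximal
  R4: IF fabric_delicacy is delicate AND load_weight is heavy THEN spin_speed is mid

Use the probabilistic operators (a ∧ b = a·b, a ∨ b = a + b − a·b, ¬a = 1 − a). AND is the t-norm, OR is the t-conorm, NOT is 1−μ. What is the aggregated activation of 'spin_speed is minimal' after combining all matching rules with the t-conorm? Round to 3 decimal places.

R1: ¬delicate=1−0.34=0.66, heavy=0.56; AND[a·b] → w = 0.3696
R2: robust=0.07 → w = 0.0700
R3: ¬delicate=1−0.34=0.66 → w = 0.6600
R4: delicate=0.34, heavy=0.56; AND[a·b] → w = 0.1904
Rules with consequent 'minimal': {R1, R2} → strengths 0.3696, 0.0700
Aggregate via t-conorm [a + b − a·b]: 0.4137

0.414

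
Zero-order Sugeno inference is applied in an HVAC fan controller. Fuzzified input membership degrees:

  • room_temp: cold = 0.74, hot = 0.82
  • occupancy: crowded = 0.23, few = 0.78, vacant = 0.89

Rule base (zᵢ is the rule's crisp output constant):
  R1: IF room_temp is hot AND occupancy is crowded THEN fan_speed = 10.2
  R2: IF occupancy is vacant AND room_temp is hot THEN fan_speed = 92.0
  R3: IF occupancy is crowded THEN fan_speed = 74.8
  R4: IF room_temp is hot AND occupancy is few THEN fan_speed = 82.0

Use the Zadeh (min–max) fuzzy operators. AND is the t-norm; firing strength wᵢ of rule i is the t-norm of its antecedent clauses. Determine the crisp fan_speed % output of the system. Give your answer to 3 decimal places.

77.160

R1 (z=10.2): hot=0.82, crowded=0.23; AND[min(a, b)] → w = 0.23
R2 (z=92.0): vacant=0.89, hot=0.82; AND[min(a, b)] → w = 0.82
R3 (z=74.8): crowded=0.23 → w = 0.23
R4 (z=82.0): hot=0.82, few=0.78; AND[min(a, b)] → w = 0.78
Weighted average = (0.23·10.2 + 0.82·92.0 + 0.23·74.8 + 0.78·82.0) / (0.23 + 0.82 + 0.23 + 0.78)
  = 158.9500 / 2.0600 = 77.160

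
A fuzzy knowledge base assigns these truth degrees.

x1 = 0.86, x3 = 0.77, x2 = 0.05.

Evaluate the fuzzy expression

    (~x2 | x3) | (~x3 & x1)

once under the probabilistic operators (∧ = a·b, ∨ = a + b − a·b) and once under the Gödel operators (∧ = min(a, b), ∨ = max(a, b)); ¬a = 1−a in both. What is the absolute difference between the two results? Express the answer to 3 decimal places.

Under probabilistic:
  ~x2 = 1 − 0.0500 = 0.9500
  ~x2 | x3 = a + b − a·b on (0.9500, 0.7700) = 0.9885
  ~x3 = 1 − 0.7700 = 0.2300
  ~x3 & x1 = a·b on (0.2300, 0.8600) = 0.1978
  (~x2 | x3) | (~x3 & x1) = a + b − a·b on (0.9885, 0.1978) = 0.9908
  → value = 0.9908
Under Gödel:
  ~x2 = 1 − 0.05 = 0.95
  ~x2 | x3 = max(a, b) on (0.95, 0.77) = 0.95
  ~x3 = 1 − 0.77 = 0.23
  ~x3 & x1 = min(a, b) on (0.23, 0.86) = 0.23
  (~x2 | x3) | (~x3 & x1) = max(a, b) on (0.95, 0.23) = 0.95
  → value = 0.9500
|0.9908 − 0.9500| = 0.041

0.041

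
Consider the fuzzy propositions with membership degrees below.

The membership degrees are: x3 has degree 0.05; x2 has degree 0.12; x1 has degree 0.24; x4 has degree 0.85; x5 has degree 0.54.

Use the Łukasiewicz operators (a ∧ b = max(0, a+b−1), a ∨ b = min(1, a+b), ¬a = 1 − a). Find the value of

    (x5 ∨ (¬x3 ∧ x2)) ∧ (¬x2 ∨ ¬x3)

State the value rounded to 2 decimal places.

¬x3 = 1 − 0.05 = 0.95
¬x3 ∧ x2 = max(0, a+b−1) on (0.95, 0.12) = 0.07
x5 ∨ (¬x3 ∧ x2) = min(1, a+b) on (0.54, 0.07) = 0.61
¬x2 = 1 − 0.12 = 0.88
¬x3 = 1 − 0.05 = 0.95
¬x2 ∨ ¬x3 = min(1, a+b) on (0.88, 0.95) = 1.00
(x5 ∨ (¬x3 ∧ x2)) ∧ (¬x2 ∨ ¬x3) = max(0, a+b−1) on (0.61, 1.00) = 0.61

0.61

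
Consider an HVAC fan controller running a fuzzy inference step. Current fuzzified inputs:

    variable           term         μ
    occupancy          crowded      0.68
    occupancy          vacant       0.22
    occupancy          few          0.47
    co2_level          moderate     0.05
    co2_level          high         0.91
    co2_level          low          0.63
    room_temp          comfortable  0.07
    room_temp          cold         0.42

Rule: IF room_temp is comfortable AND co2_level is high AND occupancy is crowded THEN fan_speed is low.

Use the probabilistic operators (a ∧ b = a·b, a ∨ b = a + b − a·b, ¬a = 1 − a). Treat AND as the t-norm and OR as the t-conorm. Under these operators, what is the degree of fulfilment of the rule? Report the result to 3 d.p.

0.043

firing strength: comfortable=0.07, high=0.91, crowded=0.68; AND[a·b] → w = 0.0433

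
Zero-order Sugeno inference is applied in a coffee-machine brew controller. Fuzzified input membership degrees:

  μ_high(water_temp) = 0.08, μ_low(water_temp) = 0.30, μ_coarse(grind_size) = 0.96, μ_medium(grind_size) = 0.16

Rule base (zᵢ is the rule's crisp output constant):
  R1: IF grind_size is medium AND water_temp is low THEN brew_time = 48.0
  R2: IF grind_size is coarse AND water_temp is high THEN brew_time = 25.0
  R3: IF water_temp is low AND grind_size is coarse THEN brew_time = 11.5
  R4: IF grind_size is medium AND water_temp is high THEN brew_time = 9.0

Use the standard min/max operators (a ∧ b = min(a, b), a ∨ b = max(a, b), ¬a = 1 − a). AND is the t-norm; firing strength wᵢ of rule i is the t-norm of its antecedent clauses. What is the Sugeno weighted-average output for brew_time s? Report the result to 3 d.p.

R1 (z=48.0): medium=0.16, low=0.30; AND[min(a, b)] → w = 0.16
R2 (z=25.0): coarse=0.96, high=0.08; AND[min(a, b)] → w = 0.08
R3 (z=11.5): low=0.30, coarse=0.96; AND[min(a, b)] → w = 0.30
R4 (z=9.0): medium=0.16, high=0.08; AND[min(a, b)] → w = 0.08
Weighted average = (0.16·48.0 + 0.08·25.0 + 0.30·11.5 + 0.08·9.0) / (0.16 + 0.08 + 0.30 + 0.08)
  = 13.8500 / 0.6200 = 22.339

22.339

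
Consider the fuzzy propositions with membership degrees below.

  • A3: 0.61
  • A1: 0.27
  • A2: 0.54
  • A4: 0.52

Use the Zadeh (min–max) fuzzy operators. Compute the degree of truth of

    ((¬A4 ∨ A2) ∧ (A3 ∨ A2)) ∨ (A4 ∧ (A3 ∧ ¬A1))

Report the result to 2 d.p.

0.54

¬A4 = 1 − 0.52 = 0.48
¬A4 ∨ A2 = max(a, b) on (0.48, 0.54) = 0.54
A3 ∨ A2 = max(a, b) on (0.61, 0.54) = 0.61
(¬A4 ∨ A2) ∧ (A3 ∨ A2) = min(a, b) on (0.54, 0.61) = 0.54
¬A1 = 1 − 0.27 = 0.73
A3 ∧ ¬A1 = min(a, b) on (0.61, 0.73) = 0.61
A4 ∧ (A3 ∧ ¬A1) = min(a, b) on (0.52, 0.61) = 0.52
((¬A4 ∨ A2) ∧ (A3 ∨ A2)) ∨ (A4 ∧ (A3 ∧ ¬A1)) = max(a, b) on (0.54, 0.52) = 0.54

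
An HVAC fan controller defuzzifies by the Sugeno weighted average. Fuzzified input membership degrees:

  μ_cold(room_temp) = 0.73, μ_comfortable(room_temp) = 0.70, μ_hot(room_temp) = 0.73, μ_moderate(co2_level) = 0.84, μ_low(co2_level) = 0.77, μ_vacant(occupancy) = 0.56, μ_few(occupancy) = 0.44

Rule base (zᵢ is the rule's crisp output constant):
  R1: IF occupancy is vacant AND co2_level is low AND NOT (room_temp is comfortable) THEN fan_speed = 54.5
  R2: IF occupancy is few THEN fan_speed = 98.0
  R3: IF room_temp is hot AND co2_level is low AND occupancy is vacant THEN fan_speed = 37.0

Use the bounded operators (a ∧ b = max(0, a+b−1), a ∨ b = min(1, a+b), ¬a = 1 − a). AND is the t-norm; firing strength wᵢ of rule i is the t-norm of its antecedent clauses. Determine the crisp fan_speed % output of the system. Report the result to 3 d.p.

R1 (z=54.5): vacant=0.56, low=0.77, ¬comfortable=1−0.70=0.30; AND[max(0, a+b−1)] → w = 0.00
R2 (z=98.0): few=0.44 → w = 0.44
R3 (z=37.0): hot=0.73, low=0.77, vacant=0.56; AND[max(0, a+b−1)] → w = 0.06
Weighted average = (0.00·54.5 + 0.44·98.0 + 0.06·37.0) / (0.00 + 0.44 + 0.06)
  = 45.3400 / 0.5000 = 90.680

90.680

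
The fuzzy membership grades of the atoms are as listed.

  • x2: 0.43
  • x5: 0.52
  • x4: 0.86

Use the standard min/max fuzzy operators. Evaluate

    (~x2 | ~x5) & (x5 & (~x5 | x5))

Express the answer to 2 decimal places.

~x2 = 1 − 0.43 = 0.57
~x5 = 1 − 0.52 = 0.48
~x2 | ~x5 = max(a, b) on (0.57, 0.48) = 0.57
~x5 = 1 − 0.52 = 0.48
~x5 | x5 = max(a, b) on (0.48, 0.52) = 0.52
x5 & (~x5 | x5) = min(a, b) on (0.52, 0.52) = 0.52
(~x2 | ~x5) & (x5 & (~x5 | x5)) = min(a, b) on (0.57, 0.52) = 0.52

0.52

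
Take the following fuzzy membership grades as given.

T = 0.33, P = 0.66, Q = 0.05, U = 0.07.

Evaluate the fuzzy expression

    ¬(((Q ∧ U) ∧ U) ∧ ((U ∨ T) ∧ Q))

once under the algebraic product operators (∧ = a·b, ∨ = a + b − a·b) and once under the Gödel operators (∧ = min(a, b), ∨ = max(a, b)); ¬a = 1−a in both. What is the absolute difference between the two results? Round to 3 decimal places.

Under algebraic product:
  Q ∧ U = a·b on (0.0500, 0.0700) = 0.0035
  (Q ∧ U) ∧ U = a·b on (0.0035, 0.0700) = 0.0002
  U ∨ T = a + b − a·b on (0.0700, 0.3300) = 0.3769
  (U ∨ T) ∧ Q = a·b on (0.3769, 0.0500) = 0.0188
  ((Q ∧ U) ∧ U) ∧ ((U ∨ T) ∧ Q) = a·b on (0.0002, 0.0188) = 0.0000
  ¬(((Q ∧ U) ∧ U) ∧ ((U ∨ T) ∧ Q)) = 1 − 0.0000 = 1.0000
  → value = 1.0000
Under Gödel:
  Q ∧ U = min(a, b) on (0.05, 0.07) = 0.05
  (Q ∧ U) ∧ U = min(a, b) on (0.05, 0.07) = 0.05
  U ∨ T = max(a, b) on (0.07, 0.33) = 0.33
  (U ∨ T) ∧ Q = min(a, b) on (0.33, 0.05) = 0.05
  ((Q ∧ U) ∧ U) ∧ ((U ∨ T) ∧ Q) = min(a, b) on (0.05, 0.05) = 0.05
  ¬(((Q ∧ U) ∧ U) ∧ ((U ∨ T) ∧ Q)) = 1 − 0.05 = 0.95
  → value = 0.9500
|1.0000 − 0.9500| = 0.050

0.050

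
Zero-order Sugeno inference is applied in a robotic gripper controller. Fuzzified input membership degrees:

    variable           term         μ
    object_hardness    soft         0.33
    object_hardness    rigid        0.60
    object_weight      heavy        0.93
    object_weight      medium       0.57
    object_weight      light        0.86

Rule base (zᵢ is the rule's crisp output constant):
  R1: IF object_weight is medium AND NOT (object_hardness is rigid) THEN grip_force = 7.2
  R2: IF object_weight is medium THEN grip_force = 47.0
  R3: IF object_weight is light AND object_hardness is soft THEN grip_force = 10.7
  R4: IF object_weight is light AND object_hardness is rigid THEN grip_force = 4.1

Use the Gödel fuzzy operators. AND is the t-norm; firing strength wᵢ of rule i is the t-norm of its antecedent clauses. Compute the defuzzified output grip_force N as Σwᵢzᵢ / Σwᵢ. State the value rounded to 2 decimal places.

18.77

R1 (z=7.2): medium=0.57, ¬rigid=1−0.60=0.40; AND[min(a, b)] → w = 0.40
R2 (z=47.0): medium=0.57 → w = 0.57
R3 (z=10.7): light=0.86, soft=0.33; AND[min(a, b)] → w = 0.33
R4 (z=4.1): light=0.86, rigid=0.60; AND[min(a, b)] → w = 0.60
Weighted average = (0.40·7.2 + 0.57·47.0 + 0.33·10.7 + 0.60·4.1) / (0.40 + 0.57 + 0.33 + 0.60)
  = 35.6610 / 1.9000 = 18.77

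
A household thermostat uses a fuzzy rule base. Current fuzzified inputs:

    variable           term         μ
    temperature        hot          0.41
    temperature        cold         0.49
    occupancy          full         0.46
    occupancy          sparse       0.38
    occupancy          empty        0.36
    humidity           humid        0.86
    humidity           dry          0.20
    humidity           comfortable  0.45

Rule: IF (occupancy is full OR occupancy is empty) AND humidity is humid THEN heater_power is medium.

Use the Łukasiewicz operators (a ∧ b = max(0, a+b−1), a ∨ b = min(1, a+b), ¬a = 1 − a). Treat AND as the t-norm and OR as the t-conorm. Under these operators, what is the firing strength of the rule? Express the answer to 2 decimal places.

firing strength: (full=0.46 OR empty=0.36) = 0.82; AND[max(0, a+b−1)] with humid=0.86 → w = 0.68

0.68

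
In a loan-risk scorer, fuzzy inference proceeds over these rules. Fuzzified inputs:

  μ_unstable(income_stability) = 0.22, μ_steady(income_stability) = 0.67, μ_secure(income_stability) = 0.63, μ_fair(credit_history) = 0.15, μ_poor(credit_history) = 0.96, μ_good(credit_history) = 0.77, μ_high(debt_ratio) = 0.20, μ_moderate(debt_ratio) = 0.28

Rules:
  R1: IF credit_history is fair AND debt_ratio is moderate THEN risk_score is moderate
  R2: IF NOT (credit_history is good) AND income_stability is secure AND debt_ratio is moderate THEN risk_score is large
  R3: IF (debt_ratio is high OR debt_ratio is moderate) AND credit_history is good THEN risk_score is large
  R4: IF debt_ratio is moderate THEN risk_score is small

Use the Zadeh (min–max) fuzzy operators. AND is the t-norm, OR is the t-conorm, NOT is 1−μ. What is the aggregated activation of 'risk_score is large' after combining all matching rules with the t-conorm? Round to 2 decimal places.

R1: fair=0.15, moderate=0.28; AND[min(a, b)] → w = 0.15
R2: ¬good=1−0.77=0.23, secure=0.63, moderate=0.28; AND[min(a, b)] → w = 0.23
R3: (high=0.20 OR moderate=0.28) = 0.28; AND[min(a, b)] with good=0.77 → w = 0.28
R4: moderate=0.28 → w = 0.28
Rules with consequent 'large': {R2, R3} → strengths 0.23, 0.28
Aggregate via t-conorm [max(a, b)]: 0.28

0.28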